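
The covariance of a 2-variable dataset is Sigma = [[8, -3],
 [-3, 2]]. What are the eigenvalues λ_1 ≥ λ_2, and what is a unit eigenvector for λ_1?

Step 1 — characteristic polynomial of 2×2 Sigma:
  det(Sigma - λI) = λ² - trace · λ + det = 0.
  trace = 8 + 2 = 10, det = 8·2 - (-3)² = 7.
Step 2 — discriminant:
  Δ = trace² - 4·det = 100 - 28 = 72.
Step 3 — eigenvalues:
  λ = (trace ± √Δ)/2 = (10 ± 8.4853)/2,
  λ_1 = 9.2426,  λ_2 = 0.7574.

Step 4 — unit eigenvector for λ_1: solve (Sigma - λ_1 I)v = 0. First row:
  (8 - 9.2426)·v_x + (-3)·v_y = 0, i.e. (-1.2426)·v_x + (-3)·v_y = 0,
  so v ∝ (b, λ_1 - a) = (-3, 1.2426); multiply by -1 so the first entry is positive: u = (3, -1.2426).
  ||u|| = √((3)² + (-1.2426)²) = √(10.5442) ≈ 3.2472,
  v_1 = u/||u|| ≈ (0.9239, -0.3827) (||v_1|| = 1).

λ_1 = 9.2426,  λ_2 = 0.7574;  v_1 ≈ (0.9239, -0.3827)


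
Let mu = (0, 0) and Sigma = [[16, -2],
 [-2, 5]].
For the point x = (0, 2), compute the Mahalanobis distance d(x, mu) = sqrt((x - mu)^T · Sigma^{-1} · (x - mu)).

Step 1 — centre the observation: (x - mu) = (0, 2).

Step 2 — invert Sigma. det(Sigma) = 16·5 - (-2)² = 76.
  Sigma^{-1} = (1/det) · [[d, -b], [-b, a]] = [[0.0658, 0.0263],
 [0.0263, 0.2105]].

Step 3 — form the quadratic (x - mu)^T · Sigma^{-1} · (x - mu):
  Sigma^{-1} · (x - mu) = (0.0526, 0.4211).
  (x - mu)^T · [Sigma^{-1} · (x - mu)] = (0)·(0.0526) + (2)·(0.4211) = 0.8421.

Step 4 — take square root: d = √(0.8421) ≈ 0.9177.

d(x, mu) = √(0.8421) ≈ 0.9177


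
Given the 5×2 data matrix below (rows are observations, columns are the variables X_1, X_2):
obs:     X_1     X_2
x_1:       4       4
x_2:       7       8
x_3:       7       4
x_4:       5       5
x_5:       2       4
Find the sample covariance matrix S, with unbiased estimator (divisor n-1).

Step 1 — column means:
  mean(X_1) = (4 + 7 + 7 + 5 + 2) / 5 = 25/5 = 5
  mean(X_2) = (4 + 8 + 4 + 5 + 4) / 5 = 25/5 = 5

Step 2 — sample covariance S[i,j] = (1/(n-1)) · Σ_k (x_{k,i} - mean_i) · (x_{k,j} - mean_j), with n-1 = 4.
  S[X_1,X_1] = ((-1)·(-1) + (2)·(2) + (2)·(2) + (0)·(0) + (-3)·(-3)) / 4 = 18/4 = 4.5
  S[X_1,X_2] = ((-1)·(-1) + (2)·(3) + (2)·(-1) + (0)·(0) + (-3)·(-1)) / 4 = 8/4 = 2
  S[X_2,X_2] = ((-1)·(-1) + (3)·(3) + (-1)·(-1) + (0)·(0) + (-1)·(-1)) / 4 = 12/4 = 3

S is symmetric (S[j,i] = S[i,j]). Assembling:

S = [[4.5, 2],
 [2, 3]]


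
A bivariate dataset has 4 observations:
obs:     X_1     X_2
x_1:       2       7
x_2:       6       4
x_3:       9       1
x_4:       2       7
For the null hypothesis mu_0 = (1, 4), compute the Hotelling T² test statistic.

Step 1 — sample mean vector:
  mean(X_1) = (2 + 6 + 9 + 2) / 4 = 19/4 = 4.75
  mean(X_2) = (7 + 4 + 1 + 7) / 4 = 19/4 = 4.75
  x̄ = (4.75, 4.75),  deviation x̄ - mu_0 = (4.75, 4.75) - (1, 4) = (3.75, 0.75).

Step 2 — sample covariance matrix, S[i,j] = (1/(n-1)) · Σ_k (x_{k,i} - mean_i) · (x_{k,j} - mean_j), divisor n-1 = 3:
  S[X_1,X_1] = ((-2.75)·(-2.75) + (1.25)·(1.25) + (4.25)·(4.25) + (-2.75)·(-2.75)) / 3 = 34.75/3 = 11.5833
  S[X_1,X_2] = ((-2.75)·(2.25) + (1.25)·(-0.75) + (4.25)·(-3.75) + (-2.75)·(2.25)) / 3 = -29.25/3 = -9.75
  S[X_2,X_2] = ((2.25)·(2.25) + (-0.75)·(-0.75) + (-3.75)·(-3.75) + (2.25)·(2.25)) / 3 = 24.75/3 = 8.25
  S = [[11.5833, -9.75],
 [-9.75, 8.25]].

Step 3 — invert S. det(S) = 11.5833·8.25 - (-9.75)² = 0.5.
  S^{-1} = (1/det) · [[d, -b], [-b, a]] = [[16.5, 19.5],
 [19.5, 23.1667]].

Step 4 — quadratic form (x̄ - mu_0)^T · S^{-1} · (x̄ - mu_0):
  S^{-1} · (x̄ - mu_0) = (76.5, 90.5),
  (x̄ - mu_0)^T · [...] = (3.75)·(76.5) + (0.75)·(90.5) = 354.75.

Step 5 — scale by n: T² = 4 · 354.75 = 1419.

T² ≈ 1419


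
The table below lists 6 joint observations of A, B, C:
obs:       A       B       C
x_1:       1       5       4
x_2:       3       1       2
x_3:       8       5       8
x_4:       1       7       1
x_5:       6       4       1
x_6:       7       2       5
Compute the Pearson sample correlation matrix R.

Step 1 — column means:
  mean(A) = (1 + 3 + 8 + 1 + 6 + 7) / 6 = 26/6 = 4.3333
  mean(B) = (5 + 1 + 5 + 7 + 4 + 2) / 6 = 24/6 = 4
  mean(C) = (4 + 2 + 8 + 1 + 1 + 5) / 6 = 21/6 = 3.5

Step 2 — sample variances and covariances s[i,j] = (1/(n-1)) · Σ_k (x_{k,i} - mean_i) · (x_{k,j} - mean_j), with n-1 = 5:
  s[A,A] = ((-3.3333)·(-3.3333) + (-1.3333)·(-1.3333) + (3.6667)·(3.6667) + (-3.3333)·(-3.3333) + (1.6667)·(1.6667) + (2.6667)·(2.6667)) / 5 = 47.3333/5 = 9.4667
  s[A,B] = ((-3.3333)·(1) + (-1.3333)·(-3) + (3.6667)·(1) + (-3.3333)·(3) + (1.6667)·(0) + (2.6667)·(-2)) / 5 = -11/5 = -2.2
  s[A,C] = ((-3.3333)·(0.5) + (-1.3333)·(-1.5) + (3.6667)·(4.5) + (-3.3333)·(-2.5) + (1.6667)·(-2.5) + (2.6667)·(1.5)) / 5 = 25/5 = 5
  s[B,B] = ((1)·(1) + (-3)·(-3) + (1)·(1) + (3)·(3) + (0)·(0) + (-2)·(-2)) / 5 = 24/5 = 4.8
  s[B,C] = ((1)·(0.5) + (-3)·(-1.5) + (1)·(4.5) + (3)·(-2.5) + (0)·(-2.5) + (-2)·(1.5)) / 5 = -1/5 = -0.2
  s[C,C] = ((0.5)·(0.5) + (-1.5)·(-1.5) + (4.5)·(4.5) + (-2.5)·(-2.5) + (-2.5)·(-2.5) + (1.5)·(1.5)) / 5 = 37.5/5 = 7.5
  Sample standard deviations s_i = √(s[i,i]):
  s(A) = √(9.4667) = 3.0768
  s(B) = √(4.8) = 2.1909
  s(C) = √(7.5) = 2.7386

Step 3 — r_{ij} = s_{ij} / (s_i · s_j):
  r[A,A] = 1 (diagonal).
  r[A,B] = -2.2 / (3.0768 · 2.1909) = -2.2 / 6.7409 = -0.3264
  r[A,C] = 5 / (3.0768 · 2.7386) = 5 / 8.4261 = 0.5934
  r[B,B] = 1 (diagonal).
  r[B,C] = -0.2 / (2.1909 · 2.7386) = -0.2 / 6 = -0.0333
  r[C,C] = 1 (diagonal).

R is symmetric with unit diagonal. Assembling:

R = [[1, -0.3264, 0.5934],
 [-0.3264, 1, -0.0333],
 [0.5934, -0.0333, 1]]


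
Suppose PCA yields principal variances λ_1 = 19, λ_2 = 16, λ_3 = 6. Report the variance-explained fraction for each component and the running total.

Step 1 — total variance = trace(Sigma) = Σ λ_i = 19 + 16 + 6 = 41.

Step 2 — fraction explained by component i = λ_i / Σ λ:
  PC1: 19/41 = 0.4634
  PC2: 16/41 = 0.3902
  PC3: 6/41 = 0.1463

Step 3 — cumulative fraction after k components = (λ_1 + ... + λ_k) / Σ λ:
  k = 1: 19/41 = 0.4634
  k = 2: (19 + 16)/41 = 35/41 = 0.8537
  k = 3: (19 + 16 + 6)/41 = 41/41 = 1

Summary (fraction, with percent):

explained: PC1 0.4634 (46.34%), PC2 0.3902 (39.02%), PC3 0.1463 (14.63%);  cumulative: 0.4634, 0.8537, 1


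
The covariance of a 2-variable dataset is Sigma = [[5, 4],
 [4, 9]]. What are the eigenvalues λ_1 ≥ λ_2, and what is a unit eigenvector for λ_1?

Step 1 — characteristic polynomial of 2×2 Sigma:
  det(Sigma - λI) = λ² - trace · λ + det = 0.
  trace = 5 + 9 = 14, det = 5·9 - (4)² = 29.
Step 2 — discriminant:
  Δ = trace² - 4·det = 196 - 116 = 80.
Step 3 — eigenvalues:
  λ = (trace ± √Δ)/2 = (14 ± 8.9443)/2,
  λ_1 = 11.4721,  λ_2 = 2.5279.

Step 4 — unit eigenvector for λ_1: solve (Sigma - λ_1 I)v = 0. First row:
  (5 - 11.4721)·v_x + (4)·v_y = 0, i.e. (-6.4721)·v_x + (4)·v_y = 0,
  so v ∝ (b, λ_1 - a) = (4, 6.4721) = u.
  ||u|| = √((4)² + (6.4721)²) = √(57.8885) ≈ 7.6085,
  v_1 = u/||u|| ≈ (0.5257, 0.8507) (||v_1|| = 1).

λ_1 = 11.4721,  λ_2 = 2.5279;  v_1 ≈ (0.5257, 0.8507)


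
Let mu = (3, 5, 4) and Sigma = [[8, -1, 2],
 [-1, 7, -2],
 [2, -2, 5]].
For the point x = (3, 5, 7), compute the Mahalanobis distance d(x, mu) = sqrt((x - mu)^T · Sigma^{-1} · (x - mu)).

Step 1 — centre the observation: (x - mu) = (0, 0, 3).

Step 2 — invert Sigma (cofactor / det for 3×3, or solve directly):
  Sigma^{-1} = [[0.139, 0.0045, -0.0538],
 [0.0045, 0.1614, 0.0628],
 [-0.0538, 0.0628, 0.2466]].

Step 3 — form the quadratic (x - mu)^T · Sigma^{-1} · (x - mu):
  Sigma^{-1} · (x - mu) = (-0.1614, 0.1883, 0.7399).
  (x - mu)^T · [Sigma^{-1} · (x - mu)] = (0)·(-0.1614) + (0)·(0.1883) + (3)·(0.7399) = 2.2197.

Step 4 — take square root: d = √(2.2197) ≈ 1.4899.

d(x, mu) = √(2.2197) ≈ 1.4899


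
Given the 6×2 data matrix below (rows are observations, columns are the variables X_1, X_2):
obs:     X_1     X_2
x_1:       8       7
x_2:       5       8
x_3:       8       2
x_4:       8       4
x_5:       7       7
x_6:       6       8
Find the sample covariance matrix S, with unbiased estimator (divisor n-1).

Step 1 — column means:
  mean(X_1) = (8 + 5 + 8 + 8 + 7 + 6) / 6 = 42/6 = 7
  mean(X_2) = (7 + 8 + 2 + 4 + 7 + 8) / 6 = 36/6 = 6

Step 2 — sample covariance S[i,j] = (1/(n-1)) · Σ_k (x_{k,i} - mean_i) · (x_{k,j} - mean_j), with n-1 = 5.
  S[X_1,X_1] = ((1)·(1) + (-2)·(-2) + (1)·(1) + (1)·(1) + (0)·(0) + (-1)·(-1)) / 5 = 8/5 = 1.6
  S[X_1,X_2] = ((1)·(1) + (-2)·(2) + (1)·(-4) + (1)·(-2) + (0)·(1) + (-1)·(2)) / 5 = -11/5 = -2.2
  S[X_2,X_2] = ((1)·(1) + (2)·(2) + (-4)·(-4) + (-2)·(-2) + (1)·(1) + (2)·(2)) / 5 = 30/5 = 6

S is symmetric (S[j,i] = S[i,j]). Assembling:

S = [[1.6, -2.2],
 [-2.2, 6]]


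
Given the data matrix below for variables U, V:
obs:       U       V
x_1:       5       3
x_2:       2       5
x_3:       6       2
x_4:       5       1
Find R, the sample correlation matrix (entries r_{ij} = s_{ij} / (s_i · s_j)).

Step 1 — column means:
  mean(U) = (5 + 2 + 6 + 5) / 4 = 18/4 = 4.5
  mean(V) = (3 + 5 + 2 + 1) / 4 = 11/4 = 2.75

Step 2 — sample variances and covariances s[i,j] = (1/(n-1)) · Σ_k (x_{k,i} - mean_i) · (x_{k,j} - mean_j), with n-1 = 3:
  s[U,U] = ((0.5)·(0.5) + (-2.5)·(-2.5) + (1.5)·(1.5) + (0.5)·(0.5)) / 3 = 9/3 = 3
  s[U,V] = ((0.5)·(0.25) + (-2.5)·(2.25) + (1.5)·(-0.75) + (0.5)·(-1.75)) / 3 = -7.5/3 = -2.5
  s[V,V] = ((0.25)·(0.25) + (2.25)·(2.25) + (-0.75)·(-0.75) + (-1.75)·(-1.75)) / 3 = 8.75/3 = 2.9167
  Sample standard deviations s_i = √(s[i,i]):
  s(U) = √(3) = 1.7321
  s(V) = √(2.9167) = 1.7078

Step 3 — r_{ij} = s_{ij} / (s_i · s_j):
  r[U,U] = 1 (diagonal).
  r[U,V] = -2.5 / (1.7321 · 1.7078) = -2.5 / 2.958 = -0.8452
  r[V,V] = 1 (diagonal).

R is symmetric with unit diagonal. Assembling:

R = [[1, -0.8452],
 [-0.8452, 1]]


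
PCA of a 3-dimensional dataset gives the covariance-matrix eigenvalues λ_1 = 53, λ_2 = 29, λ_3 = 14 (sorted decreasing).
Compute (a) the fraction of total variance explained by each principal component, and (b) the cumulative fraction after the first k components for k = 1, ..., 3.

Step 1 — total variance = trace(Sigma) = Σ λ_i = 53 + 29 + 14 = 96.

Step 2 — fraction explained by component i = λ_i / Σ λ:
  PC1: 53/96 = 0.5521
  PC2: 29/96 = 0.3021
  PC3: 14/96 = 0.1458

Step 3 — cumulative fraction after k components = (λ_1 + ... + λ_k) / Σ λ:
  k = 1: 53/96 = 0.5521
  k = 2: (53 + 29)/96 = 82/96 = 0.8542
  k = 3: (53 + 29 + 14)/96 = 96/96 = 1

Summary (fraction, with percent):

explained: PC1 0.5521 (55.21%), PC2 0.3021 (30.21%), PC3 0.1458 (14.58%);  cumulative: 0.5521, 0.8542, 1


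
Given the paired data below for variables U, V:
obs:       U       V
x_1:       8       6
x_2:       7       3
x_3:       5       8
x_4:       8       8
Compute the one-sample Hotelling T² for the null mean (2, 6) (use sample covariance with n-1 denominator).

Step 1 — sample mean vector:
  mean(U) = (8 + 7 + 5 + 8) / 4 = 28/4 = 7
  mean(V) = (6 + 3 + 8 + 8) / 4 = 25/4 = 6.25
  x̄ = (7, 6.25),  deviation x̄ - mu_0 = (7, 6.25) - (2, 6) = (5, 0.25).

Step 2 — sample covariance matrix, S[i,j] = (1/(n-1)) · Σ_k (x_{k,i} - mean_i) · (x_{k,j} - mean_j), divisor n-1 = 3:
  S[U,U] = ((1)·(1) + (0)·(0) + (-2)·(-2) + (1)·(1)) / 3 = 6/3 = 2
  S[U,V] = ((1)·(-0.25) + (0)·(-3.25) + (-2)·(1.75) + (1)·(1.75)) / 3 = -2/3 = -0.6667
  S[V,V] = ((-0.25)·(-0.25) + (-3.25)·(-3.25) + (1.75)·(1.75) + (1.75)·(1.75)) / 3 = 16.75/3 = 5.5833
  S = [[2, -0.6667],
 [-0.6667, 5.5833]].

Step 3 — invert S. det(S) = 2·5.5833 - (-0.6667)² = 10.7222.
  S^{-1} = (1/det) · [[d, -b], [-b, a]] = [[0.5207, 0.0622],
 [0.0622, 0.1865]].

Step 4 — quadratic form (x̄ - mu_0)^T · S^{-1} · (x̄ - mu_0):
  S^{-1} · (x̄ - mu_0) = (2.6192, 0.3575),
  (x̄ - mu_0)^T · [...] = (5)·(2.6192) + (0.25)·(0.3575) = 13.1852.

Step 5 — scale by n: T² = 4 · 13.1852 = 52.7409.

T² ≈ 52.7409


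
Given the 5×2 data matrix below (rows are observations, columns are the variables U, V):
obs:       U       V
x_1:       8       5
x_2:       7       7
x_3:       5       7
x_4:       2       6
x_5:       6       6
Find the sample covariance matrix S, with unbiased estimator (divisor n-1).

Step 1 — column means:
  mean(U) = (8 + 7 + 5 + 2 + 6) / 5 = 28/5 = 5.6
  mean(V) = (5 + 7 + 7 + 6 + 6) / 5 = 31/5 = 6.2

Step 2 — sample covariance S[i,j] = (1/(n-1)) · Σ_k (x_{k,i} - mean_i) · (x_{k,j} - mean_j), with n-1 = 4.
  S[U,U] = ((2.4)·(2.4) + (1.4)·(1.4) + (-0.6)·(-0.6) + (-3.6)·(-3.6) + (0.4)·(0.4)) / 4 = 21.2/4 = 5.3
  S[U,V] = ((2.4)·(-1.2) + (1.4)·(0.8) + (-0.6)·(0.8) + (-3.6)·(-0.2) + (0.4)·(-0.2)) / 4 = -1.6/4 = -0.4
  S[V,V] = ((-1.2)·(-1.2) + (0.8)·(0.8) + (0.8)·(0.8) + (-0.2)·(-0.2) + (-0.2)·(-0.2)) / 4 = 2.8/4 = 0.7

S is symmetric (S[j,i] = S[i,j]). Assembling:

S = [[5.3, -0.4],
 [-0.4, 0.7]]


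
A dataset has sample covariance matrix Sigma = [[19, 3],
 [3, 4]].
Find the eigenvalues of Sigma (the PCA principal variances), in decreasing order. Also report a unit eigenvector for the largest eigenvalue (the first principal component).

Step 1 — characteristic polynomial of 2×2 Sigma:
  det(Sigma - λI) = λ² - trace · λ + det = 0.
  trace = 19 + 4 = 23, det = 19·4 - (3)² = 67.
Step 2 — discriminant:
  Δ = trace² - 4·det = 529 - 268 = 261.
Step 3 — eigenvalues:
  λ = (trace ± √Δ)/2 = (23 ± 16.1555)/2,
  λ_1 = 19.5777,  λ_2 = 3.4223.

Step 4 — unit eigenvector for λ_1: solve (Sigma - λ_1 I)v = 0. First row:
  (19 - 19.5777)·v_x + (3)·v_y = 0, i.e. (-0.5777)·v_x + (3)·v_y = 0,
  so v ∝ (b, λ_1 - a) = (3, 0.5777) = u.
  ||u|| = √((3)² + (0.5777)²) = √(9.3338) ≈ 3.0551,
  v_1 = u/||u|| ≈ (0.982, 0.1891) (||v_1|| = 1).

λ_1 = 19.5777,  λ_2 = 3.4223;  v_1 ≈ (0.982, 0.1891)


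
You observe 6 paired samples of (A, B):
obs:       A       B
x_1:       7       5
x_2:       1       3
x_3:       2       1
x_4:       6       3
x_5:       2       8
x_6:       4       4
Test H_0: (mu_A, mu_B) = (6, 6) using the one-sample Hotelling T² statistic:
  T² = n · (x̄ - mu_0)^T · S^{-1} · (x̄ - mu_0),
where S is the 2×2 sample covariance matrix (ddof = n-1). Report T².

Step 1 — sample mean vector:
  mean(A) = (7 + 1 + 2 + 6 + 2 + 4) / 6 = 22/6 = 3.6667
  mean(B) = (5 + 3 + 1 + 3 + 8 + 4) / 6 = 24/6 = 4
  x̄ = (3.6667, 4),  deviation x̄ - mu_0 = (3.6667, 4) - (6, 6) = (-2.3333, -2).

Step 2 — sample covariance matrix, S[i,j] = (1/(n-1)) · Σ_k (x_{k,i} - mean_i) · (x_{k,j} - mean_j), divisor n-1 = 5:
  S[A,A] = ((3.3333)·(3.3333) + (-2.6667)·(-2.6667) + (-1.6667)·(-1.6667) + (2.3333)·(2.3333) + (-1.6667)·(-1.6667) + (0.3333)·(0.3333)) / 5 = 29.3333/5 = 5.8667
  S[A,B] = ((3.3333)·(1) + (-2.6667)·(-1) + (-1.6667)·(-3) + (2.3333)·(-1) + (-1.6667)·(4) + (0.3333)·(0)) / 5 = 2/5 = 0.4
  S[B,B] = ((1)·(1) + (-1)·(-1) + (-3)·(-3) + (-1)·(-1) + (4)·(4) + (0)·(0)) / 5 = 28/5 = 5.6
  S = [[5.8667, 0.4],
 [0.4, 5.6]].

Step 3 — invert S. det(S) = 5.8667·5.6 - (0.4)² = 32.6933.
  S^{-1} = (1/det) · [[d, -b], [-b, a]] = [[0.1713, -0.0122],
 [-0.0122, 0.1794]].

Step 4 — quadratic form (x̄ - mu_0)^T · S^{-1} · (x̄ - mu_0):
  S^{-1} · (x̄ - mu_0) = (-0.3752, -0.3303),
  (x̄ - mu_0)^T · [...] = (-2.3333)·(-0.3752) + (-2)·(-0.3303) = 1.5362.

Step 5 — scale by n: T² = 6 · 1.5362 = 9.217.

T² ≈ 9.217


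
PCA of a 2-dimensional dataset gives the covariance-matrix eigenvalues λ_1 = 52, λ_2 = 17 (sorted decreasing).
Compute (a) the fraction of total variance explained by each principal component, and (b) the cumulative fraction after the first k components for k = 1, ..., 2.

Step 1 — total variance = trace(Sigma) = Σ λ_i = 52 + 17 = 69.

Step 2 — fraction explained by component i = λ_i / Σ λ:
  PC1: 52/69 = 0.7536
  PC2: 17/69 = 0.2464

Step 3 — cumulative fraction after k components = (λ_1 + ... + λ_k) / Σ λ:
  k = 1: 52/69 = 0.7536
  k = 2: (52 + 17)/69 = 69/69 = 1

Summary (fraction, with percent):

explained: PC1 0.7536 (75.36%), PC2 0.2464 (24.64%);  cumulative: 0.7536, 1


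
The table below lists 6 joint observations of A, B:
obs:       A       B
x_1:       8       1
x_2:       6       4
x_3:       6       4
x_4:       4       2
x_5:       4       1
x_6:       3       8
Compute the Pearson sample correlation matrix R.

Step 1 — column means:
  mean(A) = (8 + 6 + 6 + 4 + 4 + 3) / 6 = 31/6 = 5.1667
  mean(B) = (1 + 4 + 4 + 2 + 1 + 8) / 6 = 20/6 = 3.3333

Step 2 — sample variances and covariances s[i,j] = (1/(n-1)) · Σ_k (x_{k,i} - mean_i) · (x_{k,j} - mean_j), with n-1 = 5:
  s[A,A] = ((2.8333)·(2.8333) + (0.8333)·(0.8333) + (0.8333)·(0.8333) + (-1.1667)·(-1.1667) + (-1.1667)·(-1.1667) + (-2.1667)·(-2.1667)) / 5 = 16.8333/5 = 3.3667
  s[A,B] = ((2.8333)·(-2.3333) + (0.8333)·(0.6667) + (0.8333)·(0.6667) + (-1.1667)·(-1.3333) + (-1.1667)·(-2.3333) + (-2.1667)·(4.6667)) / 5 = -11.3333/5 = -2.2667
  s[B,B] = ((-2.3333)·(-2.3333) + (0.6667)·(0.6667) + (0.6667)·(0.6667) + (-1.3333)·(-1.3333) + (-2.3333)·(-2.3333) + (4.6667)·(4.6667)) / 5 = 35.3333/5 = 7.0667
  Sample standard deviations s_i = √(s[i,i]):
  s(A) = √(3.3667) = 1.8348
  s(B) = √(7.0667) = 2.6583

Step 3 — r_{ij} = s_{ij} / (s_i · s_j):
  r[A,A] = 1 (diagonal).
  r[A,B] = -2.2667 / (1.8348 · 2.6583) = -2.2667 / 4.8776 = -0.4647
  r[B,B] = 1 (diagonal).

R is symmetric with unit diagonal. Assembling:

R = [[1, -0.4647],
 [-0.4647, 1]]


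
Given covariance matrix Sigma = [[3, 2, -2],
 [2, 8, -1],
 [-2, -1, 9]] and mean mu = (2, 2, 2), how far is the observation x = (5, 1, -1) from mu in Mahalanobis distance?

Step 1 — centre the observation: (x - mu) = (3, -1, -3).

Step 2 — invert Sigma (cofactor / det for 3×3, or solve directly):
  Sigma^{-1} = [[0.4641, -0.1046, 0.0915],
 [-0.1046, 0.1503, -0.0065],
 [0.0915, -0.0065, 0.1307]].

Step 3 — form the quadratic (x - mu)^T · Sigma^{-1} · (x - mu):
  Sigma^{-1} · (x - mu) = (1.2222, -0.4444, -0.1111).
  (x - mu)^T · [Sigma^{-1} · (x - mu)] = (3)·(1.2222) + (-1)·(-0.4444) + (-3)·(-0.1111) = 4.4444.

Step 4 — take square root: d = √(4.4444) ≈ 2.1082.

d(x, mu) = √(4.4444) ≈ 2.1082


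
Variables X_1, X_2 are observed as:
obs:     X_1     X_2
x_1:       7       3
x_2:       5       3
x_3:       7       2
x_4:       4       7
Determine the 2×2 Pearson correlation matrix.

Step 1 — column means:
  mean(X_1) = (7 + 5 + 7 + 4) / 4 = 23/4 = 5.75
  mean(X_2) = (3 + 3 + 2 + 7) / 4 = 15/4 = 3.75

Step 2 — sample variances and covariances s[i,j] = (1/(n-1)) · Σ_k (x_{k,i} - mean_i) · (x_{k,j} - mean_j), with n-1 = 3:
  s[X_1,X_1] = ((1.25)·(1.25) + (-0.75)·(-0.75) + (1.25)·(1.25) + (-1.75)·(-1.75)) / 3 = 6.75/3 = 2.25
  s[X_1,X_2] = ((1.25)·(-0.75) + (-0.75)·(-0.75) + (1.25)·(-1.75) + (-1.75)·(3.25)) / 3 = -8.25/3 = -2.75
  s[X_2,X_2] = ((-0.75)·(-0.75) + (-0.75)·(-0.75) + (-1.75)·(-1.75) + (3.25)·(3.25)) / 3 = 14.75/3 = 4.9167
  Sample standard deviations s_i = √(s[i,i]):
  s(X_1) = √(2.25) = 1.5
  s(X_2) = √(4.9167) = 2.2174

Step 3 — r_{ij} = s_{ij} / (s_i · s_j):
  r[X_1,X_1] = 1 (diagonal).
  r[X_1,X_2] = -2.75 / (1.5 · 2.2174) = -2.75 / 3.326 = -0.8268
  r[X_2,X_2] = 1 (diagonal).

R is symmetric with unit diagonal. Assembling:

R = [[1, -0.8268],
 [-0.8268, 1]]


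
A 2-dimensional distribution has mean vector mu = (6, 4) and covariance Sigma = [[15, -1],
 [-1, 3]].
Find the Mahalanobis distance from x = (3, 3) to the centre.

Step 1 — centre the observation: (x - mu) = (-3, -1).

Step 2 — invert Sigma. det(Sigma) = 15·3 - (-1)² = 44.
  Sigma^{-1} = (1/det) · [[d, -b], [-b, a]] = [[0.0682, 0.0227],
 [0.0227, 0.3409]].

Step 3 — form the quadratic (x - mu)^T · Sigma^{-1} · (x - mu):
  Sigma^{-1} · (x - mu) = (-0.2273, -0.4091).
  (x - mu)^T · [Sigma^{-1} · (x - mu)] = (-3)·(-0.2273) + (-1)·(-0.4091) = 1.0909.

Step 4 — take square root: d = √(1.0909) ≈ 1.0445.

d(x, mu) = √(1.0909) ≈ 1.0445


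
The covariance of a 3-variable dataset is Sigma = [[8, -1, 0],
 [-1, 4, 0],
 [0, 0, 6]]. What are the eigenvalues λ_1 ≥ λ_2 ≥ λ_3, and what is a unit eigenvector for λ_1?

Step 1 — characteristic polynomial p(λ) = det(λI - Sigma) = λ³ - tr·λ² + c_1·λ - det, where tr = trace, c_1 = sum of the principal 2×2 minors, det = det(Sigma):
  tr = 8 + 4 + 6 = 18,
  c_1 = (8·4 - (-1)²) + (8·6 - (0)²) + (4·6 - (0)²) = 31 + 48 + 24 = 103,
  det = 8·(4·6 - (0)²) - (-1)·((-1)·6 - (0)·(0)) + (0)·((-1)·(0) - 4·(0)) = 8·(24) - (-1)·(-6) + (0)·(0) = 186.
  So p(λ) = λ³ - 18λ² + 103λ - 186.
Step 2 — look for an integer root (rational root theorem: any rational root is an integer divisor of 186). Testing λ = 6:
  p(6) = 216 - 648 + 618 - 186 = 0  ✓
  Dividing out (λ - 6): p(λ) = (λ - 6)(λ² - 12λ + 31).
Step 3 — remaining eigenvalues from the quadratic λ² - 12λ + 31 = 0:
  Δ = 12² - 4·31 = 144 - 124 = 20,  λ = (12 ± √20)/2 = (12 ± 4.4721)/2 ≈ 8.2361 or 3.7639.
  Sorted: λ_1 = 8.2361,  λ_2 = 6,  λ_3 = 3.7639  (check: sum = 18 = tr ✓).

Step 4 — unit eigenvector for λ_1 ≈ 8.2361: v spans the null space of (Sigma - λ_1 I), whose rows are
  r_1 = (-0.2361, -1, 0),  r_2 = (-1, -4.2361, 0),  r_3 = (0, 0, -2.2361).
  v is orthogonal to every row, so take v ∝ r_1 × r_3 = ((-1)·(-2.2361) - (0)·(0), (0)·(0) - (-0.2361)·(-2.2361), (-0.2361)·(0) - (-1)·(0)) ≈ (2.2361, -0.5279, 0).
  Let u = (2.2361, -0.5279, 0).
  ||u|| = √((2.2361)² + (-0.5279)² + (0)²) = √(5.2786) ≈ 2.2975,  v_1 = u/||u|| ≈ (0.9732, -0.2298, 0) (||v_1|| = 1).

λ_1 = 8.2361,  λ_2 = 6,  λ_3 = 3.7639;  v_1 ≈ (0.9732, -0.2298, 0)


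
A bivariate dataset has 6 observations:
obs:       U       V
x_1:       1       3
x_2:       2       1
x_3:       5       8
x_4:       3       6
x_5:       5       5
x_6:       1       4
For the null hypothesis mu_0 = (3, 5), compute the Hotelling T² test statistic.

Step 1 — sample mean vector:
  mean(U) = (1 + 2 + 5 + 3 + 5 + 1) / 6 = 17/6 = 2.8333
  mean(V) = (3 + 1 + 8 + 6 + 5 + 4) / 6 = 27/6 = 4.5
  x̄ = (2.8333, 4.5),  deviation x̄ - mu_0 = (2.8333, 4.5) - (3, 5) = (-0.1667, -0.5).

Step 2 — sample covariance matrix, S[i,j] = (1/(n-1)) · Σ_k (x_{k,i} - mean_i) · (x_{k,j} - mean_j), divisor n-1 = 5:
  S[U,U] = ((-1.8333)·(-1.8333) + (-0.8333)·(-0.8333) + (2.1667)·(2.1667) + (0.1667)·(0.1667) + (2.1667)·(2.1667) + (-1.8333)·(-1.8333)) / 5 = 16.8333/5 = 3.3667
  S[U,V] = ((-1.8333)·(-1.5) + (-0.8333)·(-3.5) + (2.1667)·(3.5) + (0.1667)·(1.5) + (2.1667)·(0.5) + (-1.8333)·(-0.5)) / 5 = 15.5/5 = 3.1
  S[V,V] = ((-1.5)·(-1.5) + (-3.5)·(-3.5) + (3.5)·(3.5) + (1.5)·(1.5) + (0.5)·(0.5) + (-0.5)·(-0.5)) / 5 = 29.5/5 = 5.9
  S = [[3.3667, 3.1],
 [3.1, 5.9]].

Step 3 — invert S. det(S) = 3.3667·5.9 - (3.1)² = 10.2533.
  S^{-1} = (1/det) · [[d, -b], [-b, a]] = [[0.5754, -0.3023],
 [-0.3023, 0.3283]].

Step 4 — quadratic form (x̄ - mu_0)^T · S^{-1} · (x̄ - mu_0):
  S^{-1} · (x̄ - mu_0) = (0.0553, -0.1138),
  (x̄ - mu_0)^T · [...] = (-0.1667)·(0.0553) + (-0.5)·(-0.1138) = 0.0477.

Step 5 — scale by n: T² = 6 · 0.0477 = 0.2861.

T² ≈ 0.2861


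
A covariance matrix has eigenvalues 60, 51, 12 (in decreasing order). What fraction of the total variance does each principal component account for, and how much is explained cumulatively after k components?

Step 1 — total variance = trace(Sigma) = Σ λ_i = 60 + 51 + 12 = 123.

Step 2 — fraction explained by component i = λ_i / Σ λ:
  PC1: 60/123 = 0.4878
  PC2: 51/123 = 0.4146
  PC3: 12/123 = 0.0976

Step 3 — cumulative fraction after k components = (λ_1 + ... + λ_k) / Σ λ:
  k = 1: 60/123 = 0.4878
  k = 2: (60 + 51)/123 = 111/123 = 0.9024
  k = 3: (60 + 51 + 12)/123 = 123/123 = 1

Summary (fraction, with percent):

explained: PC1 0.4878 (48.78%), PC2 0.4146 (41.46%), PC3 0.0976 (9.76%);  cumulative: 0.4878, 0.9024, 1


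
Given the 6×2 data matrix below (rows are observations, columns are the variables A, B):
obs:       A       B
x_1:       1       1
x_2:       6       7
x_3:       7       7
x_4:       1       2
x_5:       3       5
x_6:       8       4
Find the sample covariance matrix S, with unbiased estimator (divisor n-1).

Step 1 — column means:
  mean(A) = (1 + 6 + 7 + 1 + 3 + 8) / 6 = 26/6 = 4.3333
  mean(B) = (1 + 7 + 7 + 2 + 5 + 4) / 6 = 26/6 = 4.3333

Step 2 — sample covariance S[i,j] = (1/(n-1)) · Σ_k (x_{k,i} - mean_i) · (x_{k,j} - mean_j), with n-1 = 5.
  S[A,A] = ((-3.3333)·(-3.3333) + (1.6667)·(1.6667) + (2.6667)·(2.6667) + (-3.3333)·(-3.3333) + (-1.3333)·(-1.3333) + (3.6667)·(3.6667)) / 5 = 47.3333/5 = 9.4667
  S[A,B] = ((-3.3333)·(-3.3333) + (1.6667)·(2.6667) + (2.6667)·(2.6667) + (-3.3333)·(-2.3333) + (-1.3333)·(0.6667) + (3.6667)·(-0.3333)) / 5 = 28.3333/5 = 5.6667
  S[B,B] = ((-3.3333)·(-3.3333) + (2.6667)·(2.6667) + (2.6667)·(2.6667) + (-2.3333)·(-2.3333) + (0.6667)·(0.6667) + (-0.3333)·(-0.3333)) / 5 = 31.3333/5 = 6.2667

S is symmetric (S[j,i] = S[i,j]). Assembling:

S = [[9.4667, 5.6667],
 [5.6667, 6.2667]]


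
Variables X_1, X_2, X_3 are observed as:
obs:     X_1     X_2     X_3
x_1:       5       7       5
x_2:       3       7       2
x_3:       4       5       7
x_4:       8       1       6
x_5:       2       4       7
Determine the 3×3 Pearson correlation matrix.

Step 1 — column means:
  mean(X_1) = (5 + 3 + 4 + 8 + 2) / 5 = 22/5 = 4.4
  mean(X_2) = (7 + 7 + 5 + 1 + 4) / 5 = 24/5 = 4.8
  mean(X_3) = (5 + 2 + 7 + 6 + 7) / 5 = 27/5 = 5.4

Step 2 — sample variances and covariances s[i,j] = (1/(n-1)) · Σ_k (x_{k,i} - mean_i) · (x_{k,j} - mean_j), with n-1 = 4:
  s[X_1,X_1] = ((0.6)·(0.6) + (-1.4)·(-1.4) + (-0.4)·(-0.4) + (3.6)·(3.6) + (-2.4)·(-2.4)) / 4 = 21.2/4 = 5.3
  s[X_1,X_2] = ((0.6)·(2.2) + (-1.4)·(2.2) + (-0.4)·(0.2) + (3.6)·(-3.8) + (-2.4)·(-0.8)) / 4 = -13.6/4 = -3.4
  s[X_1,X_3] = ((0.6)·(-0.4) + (-1.4)·(-3.4) + (-0.4)·(1.6) + (3.6)·(0.6) + (-2.4)·(1.6)) / 4 = 2.2/4 = 0.55
  s[X_2,X_2] = ((2.2)·(2.2) + (2.2)·(2.2) + (0.2)·(0.2) + (-3.8)·(-3.8) + (-0.8)·(-0.8)) / 4 = 24.8/4 = 6.2
  s[X_2,X_3] = ((2.2)·(-0.4) + (2.2)·(-3.4) + (0.2)·(1.6) + (-3.8)·(0.6) + (-0.8)·(1.6)) / 4 = -11.6/4 = -2.9
  s[X_3,X_3] = ((-0.4)·(-0.4) + (-3.4)·(-3.4) + (1.6)·(1.6) + (0.6)·(0.6) + (1.6)·(1.6)) / 4 = 17.2/4 = 4.3
  Sample standard deviations s_i = √(s[i,i]):
  s(X_1) = √(5.3) = 2.3022
  s(X_2) = √(6.2) = 2.49
  s(X_3) = √(4.3) = 2.0736

Step 3 — r_{ij} = s_{ij} / (s_i · s_j):
  r[X_1,X_1] = 1 (diagonal).
  r[X_1,X_2] = -3.4 / (2.3022 · 2.49) = -3.4 / 5.7324 = -0.5931
  r[X_1,X_3] = 0.55 / (2.3022 · 2.0736) = 0.55 / 4.7739 = 0.1152
  r[X_2,X_2] = 1 (diagonal).
  r[X_2,X_3] = -2.9 / (2.49 · 2.0736) = -2.9 / 5.1633 = -0.5617
  r[X_3,X_3] = 1 (diagonal).

R is symmetric with unit diagonal. Assembling:

R = [[1, -0.5931, 0.1152],
 [-0.5931, 1, -0.5617],
 [0.1152, -0.5617, 1]]


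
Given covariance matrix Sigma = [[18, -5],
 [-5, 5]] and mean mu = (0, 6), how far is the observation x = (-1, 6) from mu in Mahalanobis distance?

Step 1 — centre the observation: (x - mu) = (-1, 0).

Step 2 — invert Sigma. det(Sigma) = 18·5 - (-5)² = 65.
  Sigma^{-1} = (1/det) · [[d, -b], [-b, a]] = [[0.0769, 0.0769],
 [0.0769, 0.2769]].

Step 3 — form the quadratic (x - mu)^T · Sigma^{-1} · (x - mu):
  Sigma^{-1} · (x - mu) = (-0.0769, -0.0769).
  (x - mu)^T · [Sigma^{-1} · (x - mu)] = (-1)·(-0.0769) + (0)·(-0.0769) = 0.0769.

Step 4 — take square root: d = √(0.0769) ≈ 0.2774.

d(x, mu) = √(0.0769) ≈ 0.2774


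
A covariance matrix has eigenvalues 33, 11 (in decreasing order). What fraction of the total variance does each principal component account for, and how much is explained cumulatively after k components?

Step 1 — total variance = trace(Sigma) = Σ λ_i = 33 + 11 = 44.

Step 2 — fraction explained by component i = λ_i / Σ λ:
  PC1: 33/44 = 0.75
  PC2: 11/44 = 0.25

Step 3 — cumulative fraction after k components = (λ_1 + ... + λ_k) / Σ λ:
  k = 1: 33/44 = 0.75
  k = 2: (33 + 11)/44 = 44/44 = 1

Summary (fraction, with percent):

explained: PC1 0.75 (75%), PC2 0.25 (25%);  cumulative: 0.75, 1


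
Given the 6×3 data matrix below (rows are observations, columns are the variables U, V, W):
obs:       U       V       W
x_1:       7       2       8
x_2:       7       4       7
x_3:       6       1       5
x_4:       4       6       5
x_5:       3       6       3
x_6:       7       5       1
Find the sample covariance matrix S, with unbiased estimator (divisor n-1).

Step 1 — column means:
  mean(U) = (7 + 7 + 6 + 4 + 3 + 7) / 6 = 34/6 = 5.6667
  mean(V) = (2 + 4 + 1 + 6 + 6 + 5) / 6 = 24/6 = 4
  mean(W) = (8 + 7 + 5 + 5 + 3 + 1) / 6 = 29/6 = 4.8333

Step 2 — sample covariance S[i,j] = (1/(n-1)) · Σ_k (x_{k,i} - mean_i) · (x_{k,j} - mean_j), with n-1 = 5.
  S[U,U] = ((1.3333)·(1.3333) + (1.3333)·(1.3333) + (0.3333)·(0.3333) + (-1.6667)·(-1.6667) + (-2.6667)·(-2.6667) + (1.3333)·(1.3333)) / 5 = 15.3333/5 = 3.0667
  S[U,V] = ((1.3333)·(-2) + (1.3333)·(0) + (0.3333)·(-3) + (-1.6667)·(2) + (-2.6667)·(2) + (1.3333)·(1)) / 5 = -11/5 = -2.2
  S[U,W] = ((1.3333)·(3.1667) + (1.3333)·(2.1667) + (0.3333)·(0.1667) + (-1.6667)·(0.1667) + (-2.6667)·(-1.8333) + (1.3333)·(-3.8333)) / 5 = 6.6667/5 = 1.3333
  S[V,V] = ((-2)·(-2) + (0)·(0) + (-3)·(-3) + (2)·(2) + (2)·(2) + (1)·(1)) / 5 = 22/5 = 4.4
  S[V,W] = ((-2)·(3.1667) + (0)·(2.1667) + (-3)·(0.1667) + (2)·(0.1667) + (2)·(-1.8333) + (1)·(-3.8333)) / 5 = -14/5 = -2.8
  S[W,W] = ((3.1667)·(3.1667) + (2.1667)·(2.1667) + (0.1667)·(0.1667) + (0.1667)·(0.1667) + (-1.8333)·(-1.8333) + (-3.8333)·(-3.8333)) / 5 = 32.8333/5 = 6.5667

S is symmetric (S[j,i] = S[i,j]). Assembling:

S = [[3.0667, -2.2, 1.3333],
 [-2.2, 4.4, -2.8],
 [1.3333, -2.8, 6.5667]]


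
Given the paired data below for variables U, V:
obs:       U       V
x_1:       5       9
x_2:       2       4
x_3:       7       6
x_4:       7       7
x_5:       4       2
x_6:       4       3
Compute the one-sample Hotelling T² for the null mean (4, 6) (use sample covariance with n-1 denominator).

Step 1 — sample mean vector:
  mean(U) = (5 + 2 + 7 + 7 + 4 + 4) / 6 = 29/6 = 4.8333
  mean(V) = (9 + 4 + 6 + 7 + 2 + 3) / 6 = 31/6 = 5.1667
  x̄ = (4.8333, 5.1667),  deviation x̄ - mu_0 = (4.8333, 5.1667) - (4, 6) = (0.8333, -0.8333).

Step 2 — sample covariance matrix, S[i,j] = (1/(n-1)) · Σ_k (x_{k,i} - mean_i) · (x_{k,j} - mean_j), divisor n-1 = 5:
  S[U,U] = ((0.1667)·(0.1667) + (-2.8333)·(-2.8333) + (2.1667)·(2.1667) + (2.1667)·(2.1667) + (-0.8333)·(-0.8333) + (-0.8333)·(-0.8333)) / 5 = 18.8333/5 = 3.7667
  S[U,V] = ((0.1667)·(3.8333) + (-2.8333)·(-1.1667) + (2.1667)·(0.8333) + (2.1667)·(1.8333) + (-0.8333)·(-3.1667) + (-0.8333)·(-2.1667)) / 5 = 14.1667/5 = 2.8333
  S[V,V] = ((3.8333)·(3.8333) + (-1.1667)·(-1.1667) + (0.8333)·(0.8333) + (1.8333)·(1.8333) + (-3.1667)·(-3.1667) + (-2.1667)·(-2.1667)) / 5 = 34.8333/5 = 6.9667
  S = [[3.7667, 2.8333],
 [2.8333, 6.9667]].

Step 3 — invert S. det(S) = 3.7667·6.9667 - (2.8333)² = 18.2133.
  S^{-1} = (1/det) · [[d, -b], [-b, a]] = [[0.3825, -0.1556],
 [-0.1556, 0.2068]].

Step 4 — quadratic form (x̄ - mu_0)^T · S^{-1} · (x̄ - mu_0):
  S^{-1} · (x̄ - mu_0) = (0.4484, -0.302),
  (x̄ - mu_0)^T · [...] = (0.8333)·(0.4484) + (-0.8333)·(-0.302) = 0.6253.

Step 5 — scale by n: T² = 6 · 0.6253 = 3.7518.

T² ≈ 3.7518


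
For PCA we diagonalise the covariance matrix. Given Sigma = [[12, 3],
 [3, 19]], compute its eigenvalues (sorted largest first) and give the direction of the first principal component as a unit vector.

Step 1 — characteristic polynomial of 2×2 Sigma:
  det(Sigma - λI) = λ² - trace · λ + det = 0.
  trace = 12 + 19 = 31, det = 12·19 - (3)² = 219.
Step 2 — discriminant:
  Δ = trace² - 4·det = 961 - 876 = 85.
Step 3 — eigenvalues:
  λ = (trace ± √Δ)/2 = (31 ± 9.2195)/2,
  λ_1 = 20.1098,  λ_2 = 10.8902.

Step 4 — unit eigenvector for λ_1: solve (Sigma - λ_1 I)v = 0. First row:
  (12 - 20.1098)·v_x + (3)·v_y = 0, i.e. (-8.1098)·v_x + (3)·v_y = 0,
  so v ∝ (b, λ_1 - a) = (3, 8.1098) = u.
  ||u|| = √((3)² + (8.1098)²) = √(74.7684) ≈ 8.6469,
  v_1 = u/||u|| ≈ (0.3469, 0.9379) (||v_1|| = 1).

λ_1 = 20.1098,  λ_2 = 10.8902;  v_1 ≈ (0.3469, 0.9379)


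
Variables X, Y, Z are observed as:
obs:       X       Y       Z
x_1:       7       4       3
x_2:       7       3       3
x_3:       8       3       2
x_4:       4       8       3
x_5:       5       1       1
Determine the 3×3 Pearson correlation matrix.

Step 1 — column means:
  mean(X) = (7 + 7 + 8 + 4 + 5) / 5 = 31/5 = 6.2
  mean(Y) = (4 + 3 + 3 + 8 + 1) / 5 = 19/5 = 3.8
  mean(Z) = (3 + 3 + 2 + 3 + 1) / 5 = 12/5 = 2.4

Step 2 — sample variances and covariances s[i,j] = (1/(n-1)) · Σ_k (x_{k,i} - mean_i) · (x_{k,j} - mean_j), with n-1 = 4:
  s[X,X] = ((0.8)·(0.8) + (0.8)·(0.8) + (1.8)·(1.8) + (-2.2)·(-2.2) + (-1.2)·(-1.2)) / 4 = 10.8/4 = 2.7
  s[X,Y] = ((0.8)·(0.2) + (0.8)·(-0.8) + (1.8)·(-0.8) + (-2.2)·(4.2) + (-1.2)·(-2.8)) / 4 = -7.8/4 = -1.95
  s[X,Z] = ((0.8)·(0.6) + (0.8)·(0.6) + (1.8)·(-0.4) + (-2.2)·(0.6) + (-1.2)·(-1.4)) / 4 = 0.6/4 = 0.15
  s[Y,Y] = ((0.2)·(0.2) + (-0.8)·(-0.8) + (-0.8)·(-0.8) + (4.2)·(4.2) + (-2.8)·(-2.8)) / 4 = 26.8/4 = 6.7
  s[Y,Z] = ((0.2)·(0.6) + (-0.8)·(0.6) + (-0.8)·(-0.4) + (4.2)·(0.6) + (-2.8)·(-1.4)) / 4 = 6.4/4 = 1.6
  s[Z,Z] = ((0.6)·(0.6) + (0.6)·(0.6) + (-0.4)·(-0.4) + (0.6)·(0.6) + (-1.4)·(-1.4)) / 4 = 3.2/4 = 0.8
  Sample standard deviations s_i = √(s[i,i]):
  s(X) = √(2.7) = 1.6432
  s(Y) = √(6.7) = 2.5884
  s(Z) = √(0.8) = 0.8944

Step 3 — r_{ij} = s_{ij} / (s_i · s_j):
  r[X,X] = 1 (diagonal).
  r[X,Y] = -1.95 / (1.6432 · 2.5884) = -1.95 / 4.2532 = -0.4585
  r[X,Z] = 0.15 / (1.6432 · 0.8944) = 0.15 / 1.4697 = 0.1021
  r[Y,Y] = 1 (diagonal).
  r[Y,Z] = 1.6 / (2.5884 · 0.8944) = 1.6 / 2.3152 = 0.6911
  r[Z,Z] = 1 (diagonal).

R is symmetric with unit diagonal. Assembling:

R = [[1, -0.4585, 0.1021],
 [-0.4585, 1, 0.6911],
 [0.1021, 0.6911, 1]]


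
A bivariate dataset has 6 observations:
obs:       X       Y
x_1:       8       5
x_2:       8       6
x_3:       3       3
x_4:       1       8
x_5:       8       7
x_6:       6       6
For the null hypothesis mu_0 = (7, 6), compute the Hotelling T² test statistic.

Step 1 — sample mean vector:
  mean(X) = (8 + 8 + 3 + 1 + 8 + 6) / 6 = 34/6 = 5.6667
  mean(Y) = (5 + 6 + 3 + 8 + 7 + 6) / 6 = 35/6 = 5.8333
  x̄ = (5.6667, 5.8333),  deviation x̄ - mu_0 = (5.6667, 5.8333) - (7, 6) = (-1.3333, -0.1667).

Step 2 — sample covariance matrix, S[i,j] = (1/(n-1)) · Σ_k (x_{k,i} - mean_i) · (x_{k,j} - mean_j), divisor n-1 = 5:
  S[X,X] = ((2.3333)·(2.3333) + (2.3333)·(2.3333) + (-2.6667)·(-2.6667) + (-4.6667)·(-4.6667) + (2.3333)·(2.3333) + (0.3333)·(0.3333)) / 5 = 45.3333/5 = 9.0667
  S[X,Y] = ((2.3333)·(-0.8333) + (2.3333)·(0.1667) + (-2.6667)·(-2.8333) + (-4.6667)·(2.1667) + (2.3333)·(1.1667) + (0.3333)·(0.1667)) / 5 = -1.3333/5 = -0.2667
  S[Y,Y] = ((-0.8333)·(-0.8333) + (0.1667)·(0.1667) + (-2.8333)·(-2.8333) + (2.1667)·(2.1667) + (1.1667)·(1.1667) + (0.1667)·(0.1667)) / 5 = 14.8333/5 = 2.9667
  S = [[9.0667, -0.2667],
 [-0.2667, 2.9667]].

Step 3 — invert S. det(S) = 9.0667·2.9667 - (-0.2667)² = 26.8267.
  S^{-1} = (1/det) · [[d, -b], [-b, a]] = [[0.1106, 0.0099],
 [0.0099, 0.338]].

Step 4 — quadratic form (x̄ - mu_0)^T · S^{-1} · (x̄ - mu_0):
  S^{-1} · (x̄ - mu_0) = (-0.1491, -0.0696),
  (x̄ - mu_0)^T · [...] = (-1.3333)·(-0.1491) + (-0.1667)·(-0.0696) = 0.2104.

Step 5 — scale by n: T² = 6 · 0.2104 = 1.2624.

T² ≈ 1.2624


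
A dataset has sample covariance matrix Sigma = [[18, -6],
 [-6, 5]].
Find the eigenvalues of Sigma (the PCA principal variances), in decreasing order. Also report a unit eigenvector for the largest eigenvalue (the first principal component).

Step 1 — characteristic polynomial of 2×2 Sigma:
  det(Sigma - λI) = λ² - trace · λ + det = 0.
  trace = 18 + 5 = 23, det = 18·5 - (-6)² = 54.
Step 2 — discriminant:
  Δ = trace² - 4·det = 529 - 216 = 313.
Step 3 — eigenvalues:
  λ = (trace ± √Δ)/2 = (23 ± 17.6918)/2,
  λ_1 = 20.3459,  λ_2 = 2.6541.

Step 4 — unit eigenvector for λ_1: solve (Sigma - λ_1 I)v = 0. First row:
  (18 - 20.3459)·v_x + (-6)·v_y = 0, i.e. (-2.3459)·v_x + (-6)·v_y = 0,
  so v ∝ (b, λ_1 - a) = (-6, 2.3459); multiply by -1 so the first entry is positive: u = (6, -2.3459).
  ||u|| = √((6)² + (-2.3459)²) = √(41.5033) ≈ 6.4423,
  v_1 = u/||u|| ≈ (0.9313, -0.3641) (||v_1|| = 1).

λ_1 = 20.3459,  λ_2 = 2.6541;  v_1 ≈ (0.9313, -0.3641)


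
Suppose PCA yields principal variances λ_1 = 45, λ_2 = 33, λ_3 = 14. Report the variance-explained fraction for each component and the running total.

Step 1 — total variance = trace(Sigma) = Σ λ_i = 45 + 33 + 14 = 92.

Step 2 — fraction explained by component i = λ_i / Σ λ:
  PC1: 45/92 = 0.4891
  PC2: 33/92 = 0.3587
  PC3: 14/92 = 0.1522

Step 3 — cumulative fraction after k components = (λ_1 + ... + λ_k) / Σ λ:
  k = 1: 45/92 = 0.4891
  k = 2: (45 + 33)/92 = 78/92 = 0.8478
  k = 3: (45 + 33 + 14)/92 = 92/92 = 1

Summary (fraction, with percent):

explained: PC1 0.4891 (48.91%), PC2 0.3587 (35.87%), PC3 0.1522 (15.22%);  cumulative: 0.4891, 0.8478, 1


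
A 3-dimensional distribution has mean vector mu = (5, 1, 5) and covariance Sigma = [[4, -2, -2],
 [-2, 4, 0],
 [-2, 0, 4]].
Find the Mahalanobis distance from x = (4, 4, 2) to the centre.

Step 1 — centre the observation: (x - mu) = (-1, 3, -3).

Step 2 — invert Sigma (cofactor / det for 3×3, or solve directly):
  Sigma^{-1} = [[0.5, 0.25, 0.25],
 [0.25, 0.375, 0.125],
 [0.25, 0.125, 0.375]].

Step 3 — form the quadratic (x - mu)^T · Sigma^{-1} · (x - mu):
  Sigma^{-1} · (x - mu) = (-0.5, 0.5, -1).
  (x - mu)^T · [Sigma^{-1} · (x - mu)] = (-1)·(-0.5) + (3)·(0.5) + (-3)·(-1) = 5.

Step 4 — take square root: d = √(5) ≈ 2.2361.

d(x, mu) = √(5) ≈ 2.2361


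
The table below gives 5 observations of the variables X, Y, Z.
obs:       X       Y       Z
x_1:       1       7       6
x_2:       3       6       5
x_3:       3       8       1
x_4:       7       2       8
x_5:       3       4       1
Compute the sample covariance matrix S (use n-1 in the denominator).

Step 1 — column means:
  mean(X) = (1 + 3 + 3 + 7 + 3) / 5 = 17/5 = 3.4
  mean(Y) = (7 + 6 + 8 + 2 + 4) / 5 = 27/5 = 5.4
  mean(Z) = (6 + 5 + 1 + 8 + 1) / 5 = 21/5 = 4.2

Step 2 — sample covariance S[i,j] = (1/(n-1)) · Σ_k (x_{k,i} - mean_i) · (x_{k,j} - mean_j), with n-1 = 4.
  S[X,X] = ((-2.4)·(-2.4) + (-0.4)·(-0.4) + (-0.4)·(-0.4) + (3.6)·(3.6) + (-0.4)·(-0.4)) / 4 = 19.2/4 = 4.8
  S[X,Y] = ((-2.4)·(1.6) + (-0.4)·(0.6) + (-0.4)·(2.6) + (3.6)·(-3.4) + (-0.4)·(-1.4)) / 4 = -16.8/4 = -4.2
  S[X,Z] = ((-2.4)·(1.8) + (-0.4)·(0.8) + (-0.4)·(-3.2) + (3.6)·(3.8) + (-0.4)·(-3.2)) / 4 = 11.6/4 = 2.9
  S[Y,Y] = ((1.6)·(1.6) + (0.6)·(0.6) + (2.6)·(2.6) + (-3.4)·(-3.4) + (-1.4)·(-1.4)) / 4 = 23.2/4 = 5.8
  S[Y,Z] = ((1.6)·(1.8) + (0.6)·(0.8) + (2.6)·(-3.2) + (-3.4)·(3.8) + (-1.4)·(-3.2)) / 4 = -13.4/4 = -3.35
  S[Z,Z] = ((1.8)·(1.8) + (0.8)·(0.8) + (-3.2)·(-3.2) + (3.8)·(3.8) + (-3.2)·(-3.2)) / 4 = 38.8/4 = 9.7

S is symmetric (S[j,i] = S[i,j]). Assembling:

S = [[4.8, -4.2, 2.9],
 [-4.2, 5.8, -3.35],
 [2.9, -3.35, 9.7]]


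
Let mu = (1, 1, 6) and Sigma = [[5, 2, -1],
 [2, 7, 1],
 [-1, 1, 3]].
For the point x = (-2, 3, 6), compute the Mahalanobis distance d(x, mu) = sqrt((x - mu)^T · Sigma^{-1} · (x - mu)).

Step 1 — centre the observation: (x - mu) = (-3, 2, 0).

Step 2 — invert Sigma (cofactor / det for 3×3, or solve directly):
  Sigma^{-1} = [[0.2597, -0.0909, 0.1169],
 [-0.0909, 0.1818, -0.0909],
 [0.1169, -0.0909, 0.4026]].

Step 3 — form the quadratic (x - mu)^T · Sigma^{-1} · (x - mu):
  Sigma^{-1} · (x - mu) = (-0.961, 0.6364, -0.5325).
  (x - mu)^T · [Sigma^{-1} · (x - mu)] = (-3)·(-0.961) + (2)·(0.6364) + (0)·(-0.5325) = 4.1558.

Step 4 — take square root: d = √(4.1558) ≈ 2.0386.

d(x, mu) = √(4.1558) ≈ 2.0386
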